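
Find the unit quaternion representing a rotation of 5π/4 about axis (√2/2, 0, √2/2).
-0.3827 + 0.6533i + 0.6533k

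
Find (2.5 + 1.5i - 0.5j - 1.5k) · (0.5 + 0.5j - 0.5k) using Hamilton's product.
0.75 + 1.75i + 1.75j - 1.25k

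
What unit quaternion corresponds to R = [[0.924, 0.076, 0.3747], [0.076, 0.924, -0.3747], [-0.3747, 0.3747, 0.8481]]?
0.9613 + 0.1949i + 0.1949j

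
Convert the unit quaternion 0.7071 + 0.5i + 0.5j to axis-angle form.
axis = (√2/2, √2/2, 0), θ = π/2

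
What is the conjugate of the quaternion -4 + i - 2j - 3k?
-4 - i + 2j + 3k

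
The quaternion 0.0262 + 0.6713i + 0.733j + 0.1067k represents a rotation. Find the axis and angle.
axis = (0.6715, 0.7333, 0.1067), θ = 177°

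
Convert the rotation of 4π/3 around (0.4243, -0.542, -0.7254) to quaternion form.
-0.5 + 0.3675i - 0.4694j - 0.6282k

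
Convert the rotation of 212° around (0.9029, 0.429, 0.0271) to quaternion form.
-0.2756 + 0.8679i + 0.4124j + 0.0261k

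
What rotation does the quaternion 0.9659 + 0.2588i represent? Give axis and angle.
axis = (1, 0, 0), θ = π/6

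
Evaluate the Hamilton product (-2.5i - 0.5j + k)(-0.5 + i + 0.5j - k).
3.75 + 1.25i - 1.25j - 1.25k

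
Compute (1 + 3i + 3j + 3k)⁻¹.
0.0357 - 0.1071i - 0.1071j - 0.1071k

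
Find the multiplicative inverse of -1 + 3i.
-0.1 - 0.3i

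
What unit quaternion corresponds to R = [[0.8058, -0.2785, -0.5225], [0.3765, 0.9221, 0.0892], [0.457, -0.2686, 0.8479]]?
0.9455 - 0.0946i - 0.259j + 0.1732k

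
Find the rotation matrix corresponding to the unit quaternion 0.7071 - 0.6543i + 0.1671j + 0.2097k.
[[0.8562, -0.5152, -0.0381], [0.0779, 0.0558, 0.9954], [-0.5107, -0.8552, 0.0879]]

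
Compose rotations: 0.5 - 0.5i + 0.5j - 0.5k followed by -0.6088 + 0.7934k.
0.0923 - 0.0923i - 0.7011j + 0.7011k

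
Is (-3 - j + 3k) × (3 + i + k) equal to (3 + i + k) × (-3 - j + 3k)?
No: pq = -12 - 4i + 7k ≠ -12 - 2i - 6j + 5k = qp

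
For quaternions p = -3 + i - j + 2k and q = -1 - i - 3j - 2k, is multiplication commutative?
No: pq = 5 + 10i + 10j ≠ 5 - 6i + 10j + 8k = qp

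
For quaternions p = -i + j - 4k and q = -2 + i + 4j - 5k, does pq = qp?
No: pq = -23 + 13i - 11j + 3k ≠ -23 - 9i + 7j + 13k = qp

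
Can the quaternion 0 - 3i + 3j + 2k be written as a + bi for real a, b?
No. The quaternion -3i + 3j + 2k has j-coefficient y = 3 and k-coefficient z = 2, not both zero, so it does not lie in the complex subalgebra spanned by 1 and i.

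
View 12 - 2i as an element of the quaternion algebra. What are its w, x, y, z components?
12 - 2i + 0j + 0k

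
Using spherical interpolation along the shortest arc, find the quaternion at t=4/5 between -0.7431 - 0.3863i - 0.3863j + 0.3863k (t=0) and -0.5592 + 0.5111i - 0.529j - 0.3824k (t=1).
-0.6973 + 0.3541i - 0.5755j - 0.2391k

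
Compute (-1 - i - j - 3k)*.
-1 + i + j + 3k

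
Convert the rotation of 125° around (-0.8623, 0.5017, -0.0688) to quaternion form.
0.4617 - 0.7649i + 0.445j - 0.061k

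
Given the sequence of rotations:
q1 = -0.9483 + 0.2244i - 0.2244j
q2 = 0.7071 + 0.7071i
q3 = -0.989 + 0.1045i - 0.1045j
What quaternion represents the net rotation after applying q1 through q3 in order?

q2 · q1 = -0.8292 - 0.5119i - 0.1587j - 0.1587k
q3 · q2 · q1 = 0.857 + 0.4362i + 0.2602j + 0.0869k
0.857 + 0.4362i + 0.2602j + 0.0869k


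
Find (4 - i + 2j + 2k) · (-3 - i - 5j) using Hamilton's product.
-3 + 9i - 28j + k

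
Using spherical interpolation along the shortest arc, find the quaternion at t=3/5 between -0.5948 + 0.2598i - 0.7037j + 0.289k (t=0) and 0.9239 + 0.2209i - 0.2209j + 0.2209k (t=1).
-0.9791 - 0.0273i - 0.2011j - 0.0123k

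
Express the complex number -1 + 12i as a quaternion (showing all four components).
-1 + 12i + 0j + 0k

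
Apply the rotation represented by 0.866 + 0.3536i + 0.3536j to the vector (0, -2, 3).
(1.337, -3.337, 0.275)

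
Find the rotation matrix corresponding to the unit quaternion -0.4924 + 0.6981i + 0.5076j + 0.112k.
[[0.4596, 0.819, -0.3435], [0.5984, 0.0002, 0.8012], [0.6563, -0.5738, -0.49]]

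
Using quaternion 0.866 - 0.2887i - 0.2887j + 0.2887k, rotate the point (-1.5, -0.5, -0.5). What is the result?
(-0.5, -1.5, -0.5)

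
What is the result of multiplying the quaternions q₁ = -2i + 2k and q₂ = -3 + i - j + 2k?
-2 + 8i + 6j - 4k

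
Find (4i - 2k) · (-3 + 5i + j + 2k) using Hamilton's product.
-16 - 10i - 18j + 10k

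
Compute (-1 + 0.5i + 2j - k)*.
-1 - 0.5i - 2j + k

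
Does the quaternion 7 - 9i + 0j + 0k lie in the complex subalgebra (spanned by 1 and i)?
Yes. The quaternion 7 - 9i has j- and k-coefficients y = z = 0, so it lies in the complex subalgebra spanned by 1 and i.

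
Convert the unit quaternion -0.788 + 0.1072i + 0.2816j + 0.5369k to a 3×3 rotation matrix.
[[0.2649, 0.9065, -0.3287], [-0.7858, 0.4005, 0.4713], [0.5589, 0.1334, 0.8184]]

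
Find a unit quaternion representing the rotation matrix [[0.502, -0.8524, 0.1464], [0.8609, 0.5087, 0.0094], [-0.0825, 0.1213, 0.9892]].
0.866 + 0.0323i + 0.0661j + 0.4946k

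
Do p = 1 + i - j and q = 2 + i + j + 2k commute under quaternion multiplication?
No: pq = 2 + i - 3j + 4k ≠ 2 + 5i + j = qp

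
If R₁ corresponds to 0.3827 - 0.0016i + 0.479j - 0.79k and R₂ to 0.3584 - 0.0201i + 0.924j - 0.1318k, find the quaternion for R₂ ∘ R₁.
-0.4096 - 0.6751i + 0.5096j - 0.3417k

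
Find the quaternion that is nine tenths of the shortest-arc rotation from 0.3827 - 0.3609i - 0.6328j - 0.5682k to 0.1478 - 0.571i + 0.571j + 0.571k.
-0.0913 + 0.4921i - 0.6162j - 0.6081k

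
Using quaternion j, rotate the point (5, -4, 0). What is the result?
(-5, -4, 0)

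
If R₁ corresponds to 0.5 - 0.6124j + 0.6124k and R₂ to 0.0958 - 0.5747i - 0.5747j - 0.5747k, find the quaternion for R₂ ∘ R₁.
0.0479 - 0.9912i + 0.0059j + 0.1233k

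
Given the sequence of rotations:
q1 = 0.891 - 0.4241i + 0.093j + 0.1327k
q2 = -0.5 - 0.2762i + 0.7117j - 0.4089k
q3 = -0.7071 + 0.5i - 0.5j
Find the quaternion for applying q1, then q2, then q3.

q2 · q1 = -0.5746 + 0.0984i + 0.7977j - 0.1545k
q3 · q2 · q1 = 0.7559 - 0.2796i - 0.1995j + 0.5573k
0.7559 - 0.2796i - 0.1995j + 0.5573k


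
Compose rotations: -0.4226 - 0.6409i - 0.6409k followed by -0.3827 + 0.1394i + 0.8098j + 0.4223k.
0.5217 - 0.3326i - 0.5235j + 0.5858k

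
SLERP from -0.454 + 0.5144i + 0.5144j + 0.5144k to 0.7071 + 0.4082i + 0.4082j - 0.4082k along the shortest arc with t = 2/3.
-0.8017 - 0.0975i - 0.0975j + 0.5815k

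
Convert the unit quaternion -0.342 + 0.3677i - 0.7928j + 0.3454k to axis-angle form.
axis = (0.3913, -0.8437, 0.3676), θ = 220°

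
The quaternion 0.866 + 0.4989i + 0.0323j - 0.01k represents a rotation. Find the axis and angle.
axis = (0.9977, 0.0646, -0.02), θ = π/3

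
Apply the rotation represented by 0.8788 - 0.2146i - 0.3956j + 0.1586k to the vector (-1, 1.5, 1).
(-1.564, 1.09, -0.786)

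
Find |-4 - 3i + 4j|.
√41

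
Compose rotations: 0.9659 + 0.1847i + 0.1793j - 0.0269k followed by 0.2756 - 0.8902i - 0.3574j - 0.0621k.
0.493 - 0.7882i - 0.3312j - 0.161k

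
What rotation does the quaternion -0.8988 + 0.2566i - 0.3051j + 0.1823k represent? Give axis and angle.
axis = (0.5854, -0.696, 0.4159), θ = 308°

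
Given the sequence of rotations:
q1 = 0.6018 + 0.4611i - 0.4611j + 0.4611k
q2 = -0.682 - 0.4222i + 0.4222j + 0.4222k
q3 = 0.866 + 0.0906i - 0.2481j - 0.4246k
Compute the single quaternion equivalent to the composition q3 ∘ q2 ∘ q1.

q2 · q1 = -0.2158 - 0.1792i + 0.9579j - 0.0604k
q3 · q2 · q1 = 0.0414 + 0.247i + 0.9646j + 0.0816k
0.0414 + 0.247i + 0.9646j + 0.0816k


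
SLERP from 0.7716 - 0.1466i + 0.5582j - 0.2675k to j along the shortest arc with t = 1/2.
0.4371 - 0.083i + 0.8827j - 0.1515k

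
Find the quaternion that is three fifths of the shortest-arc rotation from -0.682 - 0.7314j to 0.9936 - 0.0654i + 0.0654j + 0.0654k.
-0.9313 + 0.0418i - 0.3595j - 0.0418k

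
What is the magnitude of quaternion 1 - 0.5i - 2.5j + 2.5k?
3.708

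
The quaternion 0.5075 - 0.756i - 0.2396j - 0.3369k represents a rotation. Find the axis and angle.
axis = (-0.8774, -0.2781, -0.391), θ = 119°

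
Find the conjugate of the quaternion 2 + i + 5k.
2 - i - 5k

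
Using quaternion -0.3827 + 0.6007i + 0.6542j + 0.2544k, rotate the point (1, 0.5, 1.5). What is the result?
(0.212, 1.855, -0.124)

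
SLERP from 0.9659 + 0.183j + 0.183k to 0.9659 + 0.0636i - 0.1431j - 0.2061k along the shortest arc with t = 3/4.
0.9908 + 0.0487i - 0.0617j - 0.1099k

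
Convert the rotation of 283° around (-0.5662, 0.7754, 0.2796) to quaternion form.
-0.7826 - 0.3525i + 0.4827j + 0.1741k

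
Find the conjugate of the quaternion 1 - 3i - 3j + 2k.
1 + 3i + 3j - 2k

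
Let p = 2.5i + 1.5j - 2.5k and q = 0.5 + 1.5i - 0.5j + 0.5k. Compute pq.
-1.75 + 0.75i - 4.25j - 4.75k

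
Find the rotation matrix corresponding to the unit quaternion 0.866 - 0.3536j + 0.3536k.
[[0.4999, -0.6124, -0.6124], [0.6124, 0.7499, -0.2501], [0.6124, -0.2501, 0.7499]]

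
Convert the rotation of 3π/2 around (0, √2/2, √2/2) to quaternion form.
-0.7071 + 0.5j + 0.5k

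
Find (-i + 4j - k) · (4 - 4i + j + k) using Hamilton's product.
-7 + i + 21j + 11k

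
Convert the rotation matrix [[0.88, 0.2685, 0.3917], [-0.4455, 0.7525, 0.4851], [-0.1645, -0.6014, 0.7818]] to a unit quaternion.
0.9239 - 0.294i + 0.1505j - 0.1932k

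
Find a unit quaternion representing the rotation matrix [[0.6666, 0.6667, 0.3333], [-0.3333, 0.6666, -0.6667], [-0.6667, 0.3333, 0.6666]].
0.866 + 0.2887i + 0.2887j - 0.2887k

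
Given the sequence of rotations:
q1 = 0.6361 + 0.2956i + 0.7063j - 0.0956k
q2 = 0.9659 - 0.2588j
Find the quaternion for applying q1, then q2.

q2 · q1 = 0.7972 + 0.3103i + 0.5176j - 0.0158k
0.7972 + 0.3103i + 0.5176j - 0.0158k


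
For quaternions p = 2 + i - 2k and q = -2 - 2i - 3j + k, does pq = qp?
No: pq = -12i - 3j + 3k ≠ -9j + 9k = qp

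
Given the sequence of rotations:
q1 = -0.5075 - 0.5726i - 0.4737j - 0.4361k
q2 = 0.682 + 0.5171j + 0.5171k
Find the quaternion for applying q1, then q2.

q2 · q1 = 0.1243 - 0.3711i - 0.8816j - 0.2638k
0.1243 - 0.3711i - 0.8816j - 0.2638k


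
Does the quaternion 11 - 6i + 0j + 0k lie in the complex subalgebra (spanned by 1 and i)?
Yes. The quaternion 11 - 6i has j- and k-coefficients y = z = 0, so it lies in the complex subalgebra spanned by 1 and i.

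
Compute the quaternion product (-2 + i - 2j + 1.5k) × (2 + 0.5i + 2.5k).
-8.25 - 4i - 5.75j - k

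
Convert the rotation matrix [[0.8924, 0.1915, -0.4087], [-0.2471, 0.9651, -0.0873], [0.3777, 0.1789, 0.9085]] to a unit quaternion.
0.9703 + 0.0686i - 0.2026j - 0.113k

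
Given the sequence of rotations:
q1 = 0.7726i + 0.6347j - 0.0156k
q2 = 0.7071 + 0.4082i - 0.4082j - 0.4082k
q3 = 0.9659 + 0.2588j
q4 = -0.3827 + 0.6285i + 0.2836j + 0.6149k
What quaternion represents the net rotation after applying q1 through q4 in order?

q2 · q1 = -0.0627 + 0.8118i + 0.1398j + 0.5634k
q3 · q2 · q1 = -0.0967 + 0.9299i + 0.1188j + 0.3341k
q4 · q3 · q2 · q1 = -0.7866 - 0.3949i + 0.2889j - 0.3764k
-0.7866 - 0.3949i + 0.2889j - 0.3764k


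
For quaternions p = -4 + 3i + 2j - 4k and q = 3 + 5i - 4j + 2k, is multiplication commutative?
No: pq = -11 - 23i - 4j - 42k ≠ -11 + i + 48j + 2k = qp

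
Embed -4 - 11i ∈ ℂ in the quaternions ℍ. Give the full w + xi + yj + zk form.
-4 - 11i + 0j + 0k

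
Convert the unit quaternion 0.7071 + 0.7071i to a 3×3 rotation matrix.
[[1, 0, 0], [0, 0, -1], [0, 1, 0]]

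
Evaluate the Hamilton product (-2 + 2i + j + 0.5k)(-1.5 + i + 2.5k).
-0.25 - 2.5i - 6j - 6.75k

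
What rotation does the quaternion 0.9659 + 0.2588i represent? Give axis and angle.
axis = (1, 0, 0), θ = π/6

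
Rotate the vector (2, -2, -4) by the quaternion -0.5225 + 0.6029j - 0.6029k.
(2.872, 3.622, 1.622)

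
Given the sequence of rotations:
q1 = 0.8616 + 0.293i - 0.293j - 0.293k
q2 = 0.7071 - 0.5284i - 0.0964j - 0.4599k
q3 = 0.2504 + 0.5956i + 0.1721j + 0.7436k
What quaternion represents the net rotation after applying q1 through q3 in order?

q2 · q1 = 0.6011 - 0.3546i - 0.5798j - 0.4204k
q3 · q2 · q1 = 0.7741 + 0.628i - 0.055j + 0.0574k
0.7741 + 0.628i - 0.055j + 0.0574k


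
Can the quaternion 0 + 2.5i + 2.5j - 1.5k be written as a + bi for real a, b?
No. The quaternion 2.5i + 2.5j - 1.5k has j-coefficient y = 2.5 and k-coefficient z = -1.5, not both zero, so it does not lie in the complex subalgebra spanned by 1 and i.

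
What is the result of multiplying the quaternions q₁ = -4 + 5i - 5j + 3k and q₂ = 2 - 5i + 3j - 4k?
44 + 41i - 17j + 12k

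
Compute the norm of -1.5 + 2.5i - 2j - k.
3.674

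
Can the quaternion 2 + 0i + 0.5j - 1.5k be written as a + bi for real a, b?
No. The quaternion 2 + 0.5j - 1.5k has j-coefficient y = 0.5 and k-coefficient z = -1.5, not both zero, so it does not lie in the complex subalgebra spanned by 1 and i.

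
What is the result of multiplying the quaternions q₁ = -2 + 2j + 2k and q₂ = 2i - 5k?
10 - 14i + 4j + 6k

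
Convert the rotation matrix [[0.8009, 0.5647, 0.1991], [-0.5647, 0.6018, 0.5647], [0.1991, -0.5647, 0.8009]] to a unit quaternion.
0.8949 - 0.3155i - 0.3155k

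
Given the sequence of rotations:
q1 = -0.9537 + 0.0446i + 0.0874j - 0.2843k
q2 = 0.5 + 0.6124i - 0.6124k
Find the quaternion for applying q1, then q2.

q2 · q1 = -0.6783 - 0.5082i + 0.1905j + 0.4954k
-0.6783 - 0.5082i + 0.1905j + 0.4954k


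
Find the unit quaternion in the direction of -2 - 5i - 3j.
-0.3244 - 0.8111i - 0.4867j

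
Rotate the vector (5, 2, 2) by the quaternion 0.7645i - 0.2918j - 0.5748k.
(-1.805, -3.219, -4.402)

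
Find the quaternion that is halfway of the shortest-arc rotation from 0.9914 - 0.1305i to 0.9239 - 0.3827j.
0.9784 - 0.0667i - 0.1955j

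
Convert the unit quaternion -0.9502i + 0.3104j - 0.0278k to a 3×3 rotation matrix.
[[0.8058, -0.5899, 0.0528], [-0.5899, -0.8073, -0.0173], [0.0528, -0.0173, -0.9985]]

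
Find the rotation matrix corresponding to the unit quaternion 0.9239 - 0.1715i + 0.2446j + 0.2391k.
[[0.766, -0.5257, 0.37], [0.3579, 0.8268, 0.4339], [-0.534, -0.1999, 0.8215]]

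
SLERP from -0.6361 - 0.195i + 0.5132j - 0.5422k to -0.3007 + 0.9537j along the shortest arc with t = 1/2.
-0.511 - 0.1064i + 0.8001j - 0.2957k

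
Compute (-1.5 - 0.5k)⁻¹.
-0.6 + 0.2k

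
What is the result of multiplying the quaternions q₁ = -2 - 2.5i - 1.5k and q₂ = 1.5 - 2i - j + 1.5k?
-5.75 - 1.25i + 8.75j - 2.75k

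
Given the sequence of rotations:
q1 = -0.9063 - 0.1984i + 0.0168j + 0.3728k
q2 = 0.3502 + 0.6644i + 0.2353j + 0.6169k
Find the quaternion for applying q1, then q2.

q2 · q1 = -0.4195 - 0.5943i - 0.5775j - 0.3707k
-0.4195 - 0.5943i - 0.5775j - 0.3707k


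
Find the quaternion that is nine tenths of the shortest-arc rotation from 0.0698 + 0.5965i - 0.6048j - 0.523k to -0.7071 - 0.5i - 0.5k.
0.7006 + 0.5767i - 0.0898j + 0.4105k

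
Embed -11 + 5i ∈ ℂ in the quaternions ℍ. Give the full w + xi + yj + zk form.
-11 + 5i + 0j + 0k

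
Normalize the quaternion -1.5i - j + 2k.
-0.5571i - 0.3714j + 0.7428k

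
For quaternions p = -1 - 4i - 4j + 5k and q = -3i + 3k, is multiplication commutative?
No: pq = -27 - 9i - 3j - 15k ≠ -27 + 15i + 3j + 9k = qp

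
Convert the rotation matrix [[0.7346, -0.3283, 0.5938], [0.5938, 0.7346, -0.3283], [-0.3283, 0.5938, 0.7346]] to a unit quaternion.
0.895 + 0.2576i + 0.2576j + 0.2576k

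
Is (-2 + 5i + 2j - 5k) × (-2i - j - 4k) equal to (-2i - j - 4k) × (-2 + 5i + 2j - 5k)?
No: pq = -8 - 9i + 32j + 7k ≠ -8 + 17i - 28j + 9k = qp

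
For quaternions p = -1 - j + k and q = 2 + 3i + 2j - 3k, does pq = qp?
No: pq = 3 - 2i - j + 8k ≠ 3 - 4i - 7j + 2k = qp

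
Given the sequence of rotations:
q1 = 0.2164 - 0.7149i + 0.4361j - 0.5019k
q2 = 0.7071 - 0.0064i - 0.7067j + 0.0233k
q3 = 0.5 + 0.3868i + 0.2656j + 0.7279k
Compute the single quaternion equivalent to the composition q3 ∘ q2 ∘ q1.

q2 · q1 = 0.4683 - 0.1624i + 0.1356j - 0.8579k
q3 · q2 · q1 = 0.8854 - 0.2266i + 0.4058j + 0.0075k
0.8854 - 0.2266i + 0.4058j + 0.0075k


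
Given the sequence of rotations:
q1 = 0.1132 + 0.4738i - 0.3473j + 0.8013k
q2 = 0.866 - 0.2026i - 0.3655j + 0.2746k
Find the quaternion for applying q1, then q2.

q2 · q1 = -0.153 + 0.1899i - 0.0497j + 0.9685k
-0.153 + 0.1899i - 0.0497j + 0.9685k


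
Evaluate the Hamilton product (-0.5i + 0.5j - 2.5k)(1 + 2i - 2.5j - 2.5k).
-4 - 8i - 5.75j - 2.25k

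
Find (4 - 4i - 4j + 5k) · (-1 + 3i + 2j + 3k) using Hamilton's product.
1 - 6i + 39j + 11k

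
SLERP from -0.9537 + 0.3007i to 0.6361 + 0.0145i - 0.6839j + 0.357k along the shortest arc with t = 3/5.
-0.8514 + 0.1266i + 0.4512j - 0.2355k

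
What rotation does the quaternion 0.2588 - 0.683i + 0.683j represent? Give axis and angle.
axis = (-√2/2, √2/2, 0), θ = 5π/6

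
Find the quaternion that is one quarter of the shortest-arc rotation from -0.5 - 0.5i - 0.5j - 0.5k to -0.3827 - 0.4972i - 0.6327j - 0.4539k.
-0.4721 - 0.5009i - 0.5349j - 0.49k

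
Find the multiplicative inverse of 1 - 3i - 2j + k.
0.0667 + 0.2i + 0.1333j - 0.0667k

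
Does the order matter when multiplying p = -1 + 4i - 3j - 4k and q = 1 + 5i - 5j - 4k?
Yes: pq = -52 - 9i - 2j - 5k ≠ -52 + 7i + 6j + 5k = qp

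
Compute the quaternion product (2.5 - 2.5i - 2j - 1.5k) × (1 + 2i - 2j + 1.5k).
5.75 - 3.5i - 6.25j + 11.25k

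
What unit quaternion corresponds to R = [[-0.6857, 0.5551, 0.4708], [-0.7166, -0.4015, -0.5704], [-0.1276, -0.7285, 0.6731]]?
-0.3827 + 0.1033i - 0.3909j + 0.8307k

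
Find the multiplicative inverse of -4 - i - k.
-0.2222 + 0.0556i + 0.0556k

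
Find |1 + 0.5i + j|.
1.5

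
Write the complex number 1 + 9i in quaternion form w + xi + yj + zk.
1 + 9i + 0j + 0k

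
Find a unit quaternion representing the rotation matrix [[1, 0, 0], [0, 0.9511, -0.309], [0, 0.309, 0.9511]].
0.9877 + 0.1564i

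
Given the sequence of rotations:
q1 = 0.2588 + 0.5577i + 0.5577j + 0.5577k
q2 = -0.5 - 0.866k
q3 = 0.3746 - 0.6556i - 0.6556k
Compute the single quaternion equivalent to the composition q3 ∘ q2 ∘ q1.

q2 · q1 = 0.3536 + 0.2041i - 0.7618j - 0.503k
q3 · q2 · q1 = -0.0635 - 0.6548i - 0.7489j + 0.0792k
-0.0635 - 0.6548i - 0.7489j + 0.0792k


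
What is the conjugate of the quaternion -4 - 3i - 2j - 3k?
-4 + 3i + 2j + 3k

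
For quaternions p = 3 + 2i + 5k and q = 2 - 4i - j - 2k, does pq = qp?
No: pq = 24 - 3i - 19j + 2k ≠ 24 - 13i + 13j + 6k = qp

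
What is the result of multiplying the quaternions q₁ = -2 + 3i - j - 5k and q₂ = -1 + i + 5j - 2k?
-6 + 22i - 8j + 25k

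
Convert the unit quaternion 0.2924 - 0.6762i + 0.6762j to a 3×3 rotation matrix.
[[0.0855, -0.9145, 0.3954], [-0.9145, 0.0855, 0.3954], [-0.3954, -0.3954, -0.829]]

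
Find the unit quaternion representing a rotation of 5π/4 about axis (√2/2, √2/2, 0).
-0.3827 + 0.6533i + 0.6533j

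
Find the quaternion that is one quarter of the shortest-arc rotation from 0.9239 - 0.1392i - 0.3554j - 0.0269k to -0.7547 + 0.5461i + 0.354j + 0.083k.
0.898 - 0.2469i - 0.3619j - 0.0419k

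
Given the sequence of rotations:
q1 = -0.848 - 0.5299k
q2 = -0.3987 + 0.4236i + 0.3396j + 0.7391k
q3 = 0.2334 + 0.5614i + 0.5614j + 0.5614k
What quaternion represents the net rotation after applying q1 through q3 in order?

q2 · q1 = 0.7297 - 0.5392i - 0.0635j - 0.4155k
q3 · q2 · q1 = 0.7419 + 0.0862i + 0.3254j + 0.5797k
0.7419 + 0.0862i + 0.3254j + 0.5797k


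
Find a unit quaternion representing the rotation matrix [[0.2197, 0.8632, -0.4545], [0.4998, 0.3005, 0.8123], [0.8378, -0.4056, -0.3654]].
0.5373 - 0.5667i - 0.6013j - 0.1691k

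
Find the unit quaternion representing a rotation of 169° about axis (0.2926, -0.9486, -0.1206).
0.0958 + 0.2913i - 0.9442j - 0.12k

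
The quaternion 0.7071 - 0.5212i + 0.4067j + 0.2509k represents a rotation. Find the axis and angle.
axis = (-0.7371, 0.5752, 0.3548), θ = π/2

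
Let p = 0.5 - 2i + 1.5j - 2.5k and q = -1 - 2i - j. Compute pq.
-3 - 1.5i + 3j + 7.5k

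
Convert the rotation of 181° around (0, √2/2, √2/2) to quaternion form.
-0.0087 + 0.7071j + 0.7071k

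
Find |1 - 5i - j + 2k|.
√31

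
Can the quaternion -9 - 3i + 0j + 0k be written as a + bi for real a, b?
Yes. The quaternion -9 - 3i has j- and k-coefficients y = z = 0, so it lies in the complex subalgebra spanned by 1 and i.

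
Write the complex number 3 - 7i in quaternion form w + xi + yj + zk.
3 - 7i + 0j + 0k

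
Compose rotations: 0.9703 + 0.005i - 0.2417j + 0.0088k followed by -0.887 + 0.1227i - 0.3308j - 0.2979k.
-0.9386 + 0.0397i - 0.1092j - 0.3249k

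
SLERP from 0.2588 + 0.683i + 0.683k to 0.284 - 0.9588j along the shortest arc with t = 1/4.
0.338 + 0.6173i - 0.3515j + 0.6173k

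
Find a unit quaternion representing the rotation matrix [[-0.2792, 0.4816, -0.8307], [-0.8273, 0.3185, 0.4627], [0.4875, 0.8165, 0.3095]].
0.5807 + 0.1523i - 0.5675j - 0.5635k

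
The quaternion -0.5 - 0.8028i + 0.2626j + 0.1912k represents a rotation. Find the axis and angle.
axis = (-0.927, 0.3032, 0.2208), θ = 4π/3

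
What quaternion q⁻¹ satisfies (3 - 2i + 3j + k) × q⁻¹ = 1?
0.1304 + 0.087i - 0.1304j - 0.0435k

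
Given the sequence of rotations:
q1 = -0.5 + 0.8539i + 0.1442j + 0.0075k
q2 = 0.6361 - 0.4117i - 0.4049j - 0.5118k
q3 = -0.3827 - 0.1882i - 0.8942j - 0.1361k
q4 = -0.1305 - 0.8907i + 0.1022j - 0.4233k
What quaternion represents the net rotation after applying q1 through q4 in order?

q2 · q1 = 0.0957 + 0.8198i - 0.1398j + 0.547k
q3 · q2 · q1 = 0.0671 - 0.8399i - 0.0407j + 0.537k
q4 · q3 · q2 · q1 = -0.5254 + 0.0875i + 0.846j + 0.0236k
-0.5254 + 0.0875i + 0.846j + 0.0236k


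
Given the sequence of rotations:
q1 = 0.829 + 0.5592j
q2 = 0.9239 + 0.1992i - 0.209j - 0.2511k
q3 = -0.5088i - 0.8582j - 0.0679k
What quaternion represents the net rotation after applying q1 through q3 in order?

q2 · q1 = 0.8828 + 0.3056i + 0.3434j - 0.0968k
q3 · q2 · q1 = 0.4436 - 0.3428i - 0.8276j + 0.0276k
0.4436 - 0.3428i - 0.8276j + 0.0276k


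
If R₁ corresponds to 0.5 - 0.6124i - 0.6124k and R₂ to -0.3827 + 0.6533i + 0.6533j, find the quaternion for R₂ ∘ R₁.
0.2087 + 0.1609i + 0.7267j + 0.6344k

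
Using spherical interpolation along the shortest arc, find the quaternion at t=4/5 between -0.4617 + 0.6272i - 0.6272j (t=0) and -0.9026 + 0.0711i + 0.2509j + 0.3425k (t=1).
-0.9231 + 0.2276i + 0.0586j + 0.3044k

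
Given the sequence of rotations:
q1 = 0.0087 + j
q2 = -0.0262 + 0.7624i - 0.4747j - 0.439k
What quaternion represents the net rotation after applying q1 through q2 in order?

q2 · q1 = 0.4745 + 0.4456i - 0.0303j + 0.7586k
0.4745 + 0.4456i - 0.0303j + 0.7586k


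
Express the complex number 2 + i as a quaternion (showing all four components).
2 + i + 0j + 0k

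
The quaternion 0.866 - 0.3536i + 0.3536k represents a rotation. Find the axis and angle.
axis = (-√2/2, 0, √2/2), θ = π/3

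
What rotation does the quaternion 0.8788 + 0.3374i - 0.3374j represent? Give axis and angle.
axis = (√2/2, -√2/2, 0), θ = 57°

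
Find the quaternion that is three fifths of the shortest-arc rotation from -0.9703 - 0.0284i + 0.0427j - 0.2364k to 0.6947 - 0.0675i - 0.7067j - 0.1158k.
-0.8782 + 0.0311i + 0.4763j - 0.0295k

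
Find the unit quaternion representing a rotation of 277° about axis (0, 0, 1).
-0.749 + 0.6626k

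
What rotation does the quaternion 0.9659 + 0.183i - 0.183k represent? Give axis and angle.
axis = (√2/2, 0, -√2/2), θ = π/6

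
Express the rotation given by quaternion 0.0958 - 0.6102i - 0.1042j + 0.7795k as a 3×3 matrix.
[[-0.237, -0.0222, -0.9713], [0.2765, -0.9599, -0.0455], [-0.9313, -0.2794, 0.2336]]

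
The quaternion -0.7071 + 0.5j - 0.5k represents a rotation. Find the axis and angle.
axis = (0, √2/2, -√2/2), θ = 3π/2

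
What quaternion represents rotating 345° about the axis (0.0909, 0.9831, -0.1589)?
-0.9914 + 0.0119i + 0.1283j - 0.0207k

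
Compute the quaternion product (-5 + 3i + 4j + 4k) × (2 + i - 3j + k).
-5 + 17i + 24j - 10k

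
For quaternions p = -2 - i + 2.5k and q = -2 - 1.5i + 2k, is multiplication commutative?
No: pq = -2.5 + 5i - 1.75j - 9k ≠ -2.5 + 5i + 1.75j - 9k = qp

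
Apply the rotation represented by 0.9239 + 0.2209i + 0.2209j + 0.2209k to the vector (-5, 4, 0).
(-5.266, 0.69, 3.576)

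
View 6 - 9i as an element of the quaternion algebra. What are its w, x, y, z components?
6 - 9i + 0j + 0k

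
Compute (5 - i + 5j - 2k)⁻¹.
0.0909 + 0.0182i - 0.0909j + 0.0364k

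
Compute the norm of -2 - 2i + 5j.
√33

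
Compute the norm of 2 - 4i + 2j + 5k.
7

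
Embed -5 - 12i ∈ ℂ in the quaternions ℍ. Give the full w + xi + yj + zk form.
-5 - 12i + 0j + 0k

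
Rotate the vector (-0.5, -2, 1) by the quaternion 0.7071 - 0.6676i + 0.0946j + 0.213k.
(0.259, 0.861, 2.107)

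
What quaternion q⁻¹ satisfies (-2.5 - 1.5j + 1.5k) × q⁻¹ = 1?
-0.2326 + 0.1395j - 0.1395k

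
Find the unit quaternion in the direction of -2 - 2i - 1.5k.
-0.6247 - 0.6247i - 0.4685k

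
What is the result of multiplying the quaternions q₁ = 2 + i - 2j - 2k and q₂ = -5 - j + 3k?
-6 - 13i + 5j + 15k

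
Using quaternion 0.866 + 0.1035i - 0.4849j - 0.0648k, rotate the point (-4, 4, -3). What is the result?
(0.522, 5.08, -3.862)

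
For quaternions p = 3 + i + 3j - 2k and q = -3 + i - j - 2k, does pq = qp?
No: pq = -11 - 8i - 12j - 4k ≠ -11 + 8i - 12j + 4k = qp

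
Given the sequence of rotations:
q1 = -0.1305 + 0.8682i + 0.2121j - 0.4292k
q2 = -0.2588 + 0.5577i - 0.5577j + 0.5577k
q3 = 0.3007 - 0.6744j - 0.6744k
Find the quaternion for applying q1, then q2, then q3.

q2 · q1 = -0.0928 - 0.1764i + 0.7414j + 0.6408k
q3 · q2 · q1 = 0.9043 + 0.0148i + 0.4045j + 0.1363k
0.9043 + 0.0148i + 0.4045j + 0.1363k


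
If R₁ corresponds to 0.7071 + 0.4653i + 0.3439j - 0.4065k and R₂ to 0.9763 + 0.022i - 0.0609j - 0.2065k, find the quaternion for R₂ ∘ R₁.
0.6171 + 0.5656i + 0.2055j - 0.507k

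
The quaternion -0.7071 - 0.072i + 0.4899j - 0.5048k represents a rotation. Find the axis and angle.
axis = (-0.1018, 0.6928, -0.7139), θ = 3π/2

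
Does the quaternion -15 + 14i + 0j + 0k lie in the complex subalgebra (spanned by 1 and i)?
Yes. The quaternion -15 + 14i has j- and k-coefficients y = z = 0, so it lies in the complex subalgebra spanned by 1 and i.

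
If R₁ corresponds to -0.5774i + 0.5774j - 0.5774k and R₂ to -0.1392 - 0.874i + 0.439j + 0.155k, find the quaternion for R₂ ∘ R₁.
-0.6686 - 0.2626i - 0.6745j - 0.1708k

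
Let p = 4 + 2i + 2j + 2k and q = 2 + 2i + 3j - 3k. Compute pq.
4 + 26j - 6k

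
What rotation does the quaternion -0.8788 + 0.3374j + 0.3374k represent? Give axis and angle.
axis = (0, √2/2, √2/2), θ = 303°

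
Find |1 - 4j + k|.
√18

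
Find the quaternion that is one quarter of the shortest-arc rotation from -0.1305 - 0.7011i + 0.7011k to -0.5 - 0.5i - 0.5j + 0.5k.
-0.2366 - 0.6804i - 0.1351j + 0.6804k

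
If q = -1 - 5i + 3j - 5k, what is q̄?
-1 + 5i - 3j + 5k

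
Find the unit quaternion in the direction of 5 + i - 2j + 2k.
0.8575 + 0.1715i - 0.343j + 0.343k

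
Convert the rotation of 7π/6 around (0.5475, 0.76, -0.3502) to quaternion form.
-0.2588 + 0.5288i + 0.7341j - 0.3383k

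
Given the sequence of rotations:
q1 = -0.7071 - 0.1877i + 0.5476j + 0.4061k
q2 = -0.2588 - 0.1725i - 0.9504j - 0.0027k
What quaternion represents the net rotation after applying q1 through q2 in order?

q2 · q1 = 0.6722 - 0.2139i + 0.6009j - 0.376k
0.6722 - 0.2139i + 0.6009j - 0.376k


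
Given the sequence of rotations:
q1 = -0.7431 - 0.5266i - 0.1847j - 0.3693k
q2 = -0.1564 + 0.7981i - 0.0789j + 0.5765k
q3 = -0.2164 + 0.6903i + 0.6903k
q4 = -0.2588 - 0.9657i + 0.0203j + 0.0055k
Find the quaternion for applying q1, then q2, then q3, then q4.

q2 · q1 = 0.7348 - 0.3751i + 0.0787j - 0.5596k
q3 · q2 · q1 = 0.4862 + 0.5341i + 0.1103j + 0.6827k
q4 · q3 · q2 · q1 = 0.384 - 0.5945i + 0.6435j - 0.2914k
0.384 - 0.5945i + 0.6435j - 0.2914k


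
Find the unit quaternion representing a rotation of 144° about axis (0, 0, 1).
0.309 + 0.9511k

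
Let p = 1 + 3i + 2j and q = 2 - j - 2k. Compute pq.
4 + 2i + 9j - 5k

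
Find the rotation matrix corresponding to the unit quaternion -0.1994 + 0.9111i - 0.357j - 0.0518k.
[[0.7397, -0.6712, 0.048], [-0.6299, -0.6656, 0.4003], [-0.2368, -0.3264, -0.9151]]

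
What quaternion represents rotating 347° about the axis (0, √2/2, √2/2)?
-0.9936 + 0.08j + 0.08k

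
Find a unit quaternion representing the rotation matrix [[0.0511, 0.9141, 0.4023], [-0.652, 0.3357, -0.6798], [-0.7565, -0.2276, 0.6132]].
0.7071 + 0.1599i + 0.4097j - 0.5537k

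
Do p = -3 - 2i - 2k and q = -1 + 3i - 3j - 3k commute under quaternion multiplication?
No: pq = 3 - 13i - 3j + 17k ≠ 3 - i + 21j + 5k = qp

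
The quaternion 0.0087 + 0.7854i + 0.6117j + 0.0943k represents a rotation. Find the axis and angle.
axis = (0.7854, 0.6117, 0.0943), θ = 179°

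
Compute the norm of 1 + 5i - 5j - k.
√52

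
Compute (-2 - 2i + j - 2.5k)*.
-2 + 2i - j + 2.5k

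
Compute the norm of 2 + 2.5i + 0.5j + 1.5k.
3.571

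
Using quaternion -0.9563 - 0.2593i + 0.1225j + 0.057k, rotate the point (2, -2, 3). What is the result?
(1.044, -3.509, 1.896)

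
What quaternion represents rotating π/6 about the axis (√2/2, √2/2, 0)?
0.9659 + 0.183i + 0.183j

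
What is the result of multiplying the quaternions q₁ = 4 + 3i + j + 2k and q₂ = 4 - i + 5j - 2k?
18 - 4i + 28j + 16k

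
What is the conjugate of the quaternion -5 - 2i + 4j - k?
-5 + 2i - 4j + k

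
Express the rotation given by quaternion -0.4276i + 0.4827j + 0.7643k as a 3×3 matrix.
[[-0.6343, -0.4128, -0.6536], [-0.4128, -0.534, 0.7379], [-0.6536, 0.7379, 0.1683]]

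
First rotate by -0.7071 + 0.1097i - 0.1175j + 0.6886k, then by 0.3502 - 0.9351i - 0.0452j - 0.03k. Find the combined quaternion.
-0.1297 + 0.665i + 0.6314j + 0.3772k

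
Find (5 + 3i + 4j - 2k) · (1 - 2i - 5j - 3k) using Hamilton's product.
25 - 29i - 8j - 24k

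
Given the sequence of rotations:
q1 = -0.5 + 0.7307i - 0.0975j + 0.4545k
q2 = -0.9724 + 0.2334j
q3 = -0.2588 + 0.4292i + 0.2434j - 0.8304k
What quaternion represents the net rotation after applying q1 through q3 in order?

q2 · q1 = 0.509 - 0.6045i - 0.0219j - 0.6125k
q3 · q2 · q1 = -0.3756 + 0.2076i + 0.8944j - 0.1264k
-0.3756 + 0.2076i + 0.8944j - 0.1264k


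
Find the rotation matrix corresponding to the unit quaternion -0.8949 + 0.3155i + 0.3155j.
[[0.8009, 0.1991, -0.5647], [0.1991, 0.8009, 0.5647], [0.5647, -0.5647, 0.6018]]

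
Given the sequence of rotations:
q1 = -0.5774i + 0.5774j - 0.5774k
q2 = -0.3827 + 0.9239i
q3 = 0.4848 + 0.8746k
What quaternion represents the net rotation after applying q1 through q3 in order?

q2 · q1 = 0.5335 + 0.221i + 0.3125j + 0.7544k
q3 · q2 · q1 = -0.4012 - 0.1662i + 0.3448j + 0.8323k
-0.4012 - 0.1662i + 0.3448j + 0.8323k


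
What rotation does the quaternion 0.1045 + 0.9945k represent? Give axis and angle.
axis = (0, 0, 1), θ = 168°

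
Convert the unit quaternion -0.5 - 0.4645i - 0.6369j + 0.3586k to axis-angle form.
axis = (-0.5364, -0.7354, 0.4141), θ = 4π/3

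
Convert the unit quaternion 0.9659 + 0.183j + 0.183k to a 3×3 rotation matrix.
[[0.866, -0.3535, 0.3535], [0.3535, 0.933, 0.067], [-0.3535, 0.067, 0.933]]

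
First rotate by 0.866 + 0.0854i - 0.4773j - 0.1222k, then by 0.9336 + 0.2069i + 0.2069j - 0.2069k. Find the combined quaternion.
0.8643 + 0.1349i - 0.2588j - 0.4097k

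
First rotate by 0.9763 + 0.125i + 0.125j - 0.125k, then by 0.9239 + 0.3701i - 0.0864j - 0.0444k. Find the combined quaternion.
0.861 + 0.4932i + 0.0718j - 0.1018k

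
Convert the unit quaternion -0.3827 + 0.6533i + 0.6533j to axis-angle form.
axis = (√2/2, √2/2, 0), θ = 5π/4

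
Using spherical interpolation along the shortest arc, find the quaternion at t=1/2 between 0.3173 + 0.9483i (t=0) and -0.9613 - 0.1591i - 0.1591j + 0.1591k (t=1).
0.7493 + 0.649i + 0.0932j - 0.0932k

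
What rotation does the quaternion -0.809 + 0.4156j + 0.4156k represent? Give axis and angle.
axis = (0, √2/2, √2/2), θ = 288°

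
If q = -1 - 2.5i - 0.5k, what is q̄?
-1 + 2.5i + 0.5k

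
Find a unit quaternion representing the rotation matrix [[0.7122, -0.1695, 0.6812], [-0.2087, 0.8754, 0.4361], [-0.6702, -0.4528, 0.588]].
0.891 - 0.2494i + 0.3792j - 0.011k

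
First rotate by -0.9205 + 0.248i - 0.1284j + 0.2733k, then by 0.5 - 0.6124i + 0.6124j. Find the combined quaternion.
-0.2297 + 0.8551i - 0.4605j + 0.0634k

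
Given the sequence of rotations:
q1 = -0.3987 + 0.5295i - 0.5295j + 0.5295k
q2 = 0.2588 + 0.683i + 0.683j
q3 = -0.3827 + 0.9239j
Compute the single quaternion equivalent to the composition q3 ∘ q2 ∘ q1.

q2 · q1 = -0.1032 + 0.2264i - 0.771j - 0.5863k
q3 · q2 · q1 = 0.7518 - 0.6283i + 0.1997j + 0.0152k
0.7518 - 0.6283i + 0.1997j + 0.0152k


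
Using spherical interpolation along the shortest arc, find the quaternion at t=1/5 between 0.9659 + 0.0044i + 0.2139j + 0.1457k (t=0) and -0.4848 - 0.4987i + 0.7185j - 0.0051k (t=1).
0.9824 + 0.1338i + 0.0025j + 0.1305k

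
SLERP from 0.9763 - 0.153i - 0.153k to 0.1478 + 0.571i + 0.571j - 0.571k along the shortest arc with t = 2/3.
0.5731 + 0.3988i + 0.4696j - 0.5404k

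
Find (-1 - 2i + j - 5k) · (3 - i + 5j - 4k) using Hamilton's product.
-30 + 16i - 5j - 20k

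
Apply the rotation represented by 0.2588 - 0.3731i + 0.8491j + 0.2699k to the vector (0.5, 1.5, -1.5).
(-1.811, -0.36, 1.158)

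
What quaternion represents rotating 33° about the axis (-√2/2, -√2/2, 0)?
0.9588 - 0.2008i - 0.2008j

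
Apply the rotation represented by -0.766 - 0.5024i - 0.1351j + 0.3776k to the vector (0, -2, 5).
(-2.291, -4.779, 0.958)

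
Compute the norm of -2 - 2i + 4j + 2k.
√28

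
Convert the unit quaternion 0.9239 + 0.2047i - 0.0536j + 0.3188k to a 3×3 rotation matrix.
[[0.791, -0.611, 0.0315], [0.5671, 0.7129, -0.4124], [0.2296, 0.3441, 0.9104]]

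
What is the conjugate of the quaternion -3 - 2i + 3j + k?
-3 + 2i - 3j - k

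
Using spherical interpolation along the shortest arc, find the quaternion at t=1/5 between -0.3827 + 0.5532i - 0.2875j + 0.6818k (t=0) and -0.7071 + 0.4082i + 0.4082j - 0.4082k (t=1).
-0.561 + 0.6321i - 0.1478j + 0.5137k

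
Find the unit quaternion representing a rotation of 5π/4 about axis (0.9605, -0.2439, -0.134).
-0.3827 + 0.8874i - 0.2253j - 0.1238k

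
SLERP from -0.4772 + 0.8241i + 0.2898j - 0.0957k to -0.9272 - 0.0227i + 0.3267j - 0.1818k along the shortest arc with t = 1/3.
-0.7122 + 0.5974i + 0.3404j - 0.1412k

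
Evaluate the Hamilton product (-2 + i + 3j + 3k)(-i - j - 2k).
10 - i + j + 6k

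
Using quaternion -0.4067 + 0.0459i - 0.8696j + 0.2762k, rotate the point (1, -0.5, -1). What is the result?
(-1.47, -0.283, 0.093)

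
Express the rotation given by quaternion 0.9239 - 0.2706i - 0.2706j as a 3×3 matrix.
[[0.8536, 0.1464, -0.5], [0.1464, 0.8536, 0.5], [0.5, -0.5, 0.7071]]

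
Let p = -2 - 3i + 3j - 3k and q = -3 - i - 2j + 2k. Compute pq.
15 + 11i + 4j + 14k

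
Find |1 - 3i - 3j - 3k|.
√28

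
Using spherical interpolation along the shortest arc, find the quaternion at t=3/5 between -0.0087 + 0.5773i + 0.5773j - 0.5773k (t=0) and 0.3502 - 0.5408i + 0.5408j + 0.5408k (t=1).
-0.2559 + 0.6801i - 0.0968j - 0.6801k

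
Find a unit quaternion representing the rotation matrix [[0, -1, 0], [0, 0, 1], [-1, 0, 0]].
0.5 - 0.5i + 0.5j + 0.5k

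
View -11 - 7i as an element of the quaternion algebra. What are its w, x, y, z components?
-11 - 7i + 0j + 0k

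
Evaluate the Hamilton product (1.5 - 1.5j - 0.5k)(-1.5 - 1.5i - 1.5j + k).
-4 - 4.5i + 0.75j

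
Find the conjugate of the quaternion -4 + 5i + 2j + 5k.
-4 - 5i - 2j - 5k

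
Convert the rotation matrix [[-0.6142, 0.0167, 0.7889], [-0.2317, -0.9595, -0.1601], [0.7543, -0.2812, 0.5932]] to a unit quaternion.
-0.0698 + 0.4336i - 0.124j + 0.8898k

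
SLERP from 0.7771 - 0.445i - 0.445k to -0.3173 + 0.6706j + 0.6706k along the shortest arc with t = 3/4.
0.4848 - 0.1306i - 0.5427j - 0.6733k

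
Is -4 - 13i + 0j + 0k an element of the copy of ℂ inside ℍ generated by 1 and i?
Yes. The quaternion -4 - 13i has j- and k-coefficients y = z = 0, so it lies in the complex subalgebra spanned by 1 and i.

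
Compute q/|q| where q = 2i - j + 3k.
0.5345i - 0.2673j + 0.8018k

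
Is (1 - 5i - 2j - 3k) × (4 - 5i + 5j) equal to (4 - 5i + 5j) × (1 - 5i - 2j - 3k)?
No: pq = -11 - 10i + 12j - 47k ≠ -11 - 40i - 18j + 23k = qp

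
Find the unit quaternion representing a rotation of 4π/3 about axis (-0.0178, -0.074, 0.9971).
-0.5 - 0.0154i - 0.0641j + 0.8635k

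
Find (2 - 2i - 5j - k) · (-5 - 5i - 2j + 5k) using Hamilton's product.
-25 - 27i + 36j - 6k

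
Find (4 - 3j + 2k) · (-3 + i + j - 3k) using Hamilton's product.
-3 + 11i + 15j - 15k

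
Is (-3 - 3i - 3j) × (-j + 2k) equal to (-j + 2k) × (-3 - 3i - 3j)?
No: pq = -3 - 6i + 9j - 3k ≠ -3 + 6i - 3j - 9k = qp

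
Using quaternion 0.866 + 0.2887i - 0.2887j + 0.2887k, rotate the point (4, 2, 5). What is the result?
(-0.334, -0.667, 6.667)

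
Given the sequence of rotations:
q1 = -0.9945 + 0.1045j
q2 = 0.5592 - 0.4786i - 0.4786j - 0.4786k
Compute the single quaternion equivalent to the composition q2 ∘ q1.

q2 · q1 = -0.5061 + 0.526i + 0.5344j + 0.426k
-0.5061 + 0.526i + 0.5344j + 0.426k


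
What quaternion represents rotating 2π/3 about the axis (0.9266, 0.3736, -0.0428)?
0.5 + 0.8025i + 0.3235j - 0.0371k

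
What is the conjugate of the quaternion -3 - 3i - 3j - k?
-3 + 3i + 3j + k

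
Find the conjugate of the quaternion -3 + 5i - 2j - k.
-3 - 5i + 2j + k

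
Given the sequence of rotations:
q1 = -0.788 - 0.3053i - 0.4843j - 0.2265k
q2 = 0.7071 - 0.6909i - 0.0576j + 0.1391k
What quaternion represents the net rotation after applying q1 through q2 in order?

q2 · q1 = -0.7645 + 0.409i - 0.496j + 0.0472k
-0.7645 + 0.409i - 0.496j + 0.0472k


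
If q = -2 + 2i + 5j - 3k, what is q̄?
-2 - 2i - 5j + 3k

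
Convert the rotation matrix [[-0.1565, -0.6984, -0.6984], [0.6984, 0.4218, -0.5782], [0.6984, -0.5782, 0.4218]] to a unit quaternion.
0.6494 - 0.5377j + 0.5377k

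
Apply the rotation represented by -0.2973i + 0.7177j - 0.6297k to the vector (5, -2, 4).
(-1.765, -5.81, 2.852)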